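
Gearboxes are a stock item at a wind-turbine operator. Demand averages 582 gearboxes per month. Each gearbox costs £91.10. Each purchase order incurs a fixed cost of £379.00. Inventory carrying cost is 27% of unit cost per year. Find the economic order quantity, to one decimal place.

Q* ≈ 463.9 gearboxes

Annual demand D = 582 × 12 = 6,984.
Holding cost H = 0.27 × £91.10 = £24.5970 per unit per year.
EOQ = √(2DS / H) = √(2 × 6,984 × 379 / 24.597).
= √(5,293,872 / 24.597) = √215,224.2956 ≈ 463.923.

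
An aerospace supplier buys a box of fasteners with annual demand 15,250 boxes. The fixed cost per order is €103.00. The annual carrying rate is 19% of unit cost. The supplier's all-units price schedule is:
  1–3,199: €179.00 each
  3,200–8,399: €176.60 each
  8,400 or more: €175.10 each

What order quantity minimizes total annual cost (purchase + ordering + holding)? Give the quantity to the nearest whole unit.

Holding cost per unit per year at price C is H = 0.19·C.
For each price level, check whether its EOQ is feasible; otherwise the best quantity at that price is the breakpoint.
EOQ at €179.00 = 303.9 (feasible in tier 1): TC = 15,250×€179.00 + (15,250/303.9)×103 + (303.9/2)×0.19×€179.00 = €2,740,086.46.
EOQ at €176.60 = 306.0 < 3200, so use break Q=3200: TC = 15,250×€176.60 + (15,250/3200.0)×103 + (3200.0/2)×0.19×€176.60 = €2,747,327.26.
EOQ at €175.10 = 307.3 < 8400, so use break Q=8400: TC = 15,250×€175.10 + (15,250/8400.0)×103 + (8400.0/2)×0.19×€175.10 = €2,810,191.79.
Lowest total cost is €2,740,086.46 at Q = 303.9.

Q* ≈ 304 boxes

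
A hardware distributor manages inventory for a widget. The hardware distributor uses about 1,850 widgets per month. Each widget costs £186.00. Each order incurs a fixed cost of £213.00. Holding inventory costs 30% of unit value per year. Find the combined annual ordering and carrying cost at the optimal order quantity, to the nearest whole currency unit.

Annual demand D = 1,850 × 12 = 22,200.
Holding cost H = 0.30 × £186.00 = £55.8000 per unit per year.
Q* = √(2DS/H) = √(2 × 22,200 × 213 / 55.8) ≈ 411.68.
At the optimum the two cost components are equal, so total cost = 2·(Q*/2)H = Q*·H.
Minimum total = √(2DSH) = √(2 × 22,200 × 213 × 55.8) ≈ 22971.978.

TC* ≈ £22,972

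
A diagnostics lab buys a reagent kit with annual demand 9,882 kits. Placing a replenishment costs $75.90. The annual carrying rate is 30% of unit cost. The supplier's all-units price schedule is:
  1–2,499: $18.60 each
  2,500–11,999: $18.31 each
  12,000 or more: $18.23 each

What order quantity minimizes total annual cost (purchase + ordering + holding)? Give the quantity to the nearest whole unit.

Holding cost per unit per year at price C is H = 0.30·C.
Evaluate total cost at each tier's feasible EOQ or, if the EOQ is below the tier, at the tier's minimum quantity.
EOQ at $18.60 = 518.5 (feasible in tier 1): TC = 9,882×$18.60 + (9,882/518.5)×75.9 + (518.5/2)×0.30×$18.60 = $186,698.38.
EOQ at $18.31 = 522.6 < 2500, so use break Q=2500: TC = 9,882×$18.31 + (9,882/2500.0)×75.9 + (2500.0/2)×0.30×$18.31 = $188,105.69.
EOQ at $18.23 = 523.7 < 12000, so use break Q=12000: TC = 9,882×$18.23 + (9,882/12000.0)×75.9 + (12000.0/2)×0.30×$18.23 = $213,025.36.
Lowest total cost is $186,698.38 at Q = 518.5.

Q* ≈ 518 kits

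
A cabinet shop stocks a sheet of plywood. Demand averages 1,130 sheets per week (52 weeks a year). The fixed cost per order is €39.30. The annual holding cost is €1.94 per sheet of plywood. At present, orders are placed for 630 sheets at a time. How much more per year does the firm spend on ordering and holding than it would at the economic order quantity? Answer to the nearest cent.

Annual demand D = 1,130 × 52 = 58,760.
EOQ = √(2DS/H) = √(2 × 58,760 × 39.3 / 1.94) ≈ 1542.95.
Cost at Q* = (D/Q*)S + (Q*/2)H = √(2DSH) ≈ €2,993.32.
Cost at Q = 630: (58,760/630)×39.3 + (630/2)×1.94 = €3,665.50 + €611.10 = €4,276.60.
Excess = €4,276.60 − €2,993.32 = €1,283.29.

Extra cost ≈ €1,283.29 per year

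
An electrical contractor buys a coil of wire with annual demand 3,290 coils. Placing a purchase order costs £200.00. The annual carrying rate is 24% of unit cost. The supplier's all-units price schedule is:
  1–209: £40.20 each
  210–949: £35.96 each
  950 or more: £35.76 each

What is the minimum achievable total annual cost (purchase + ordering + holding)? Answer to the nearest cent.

TC* ≈ £121,678.50

Holding cost per unit per year at price C is H = 0.24·C.
Evaluate total cost at each tier's feasible EOQ or, if the EOQ is below the tier, at the tier's minimum quantity.
Tier 1 (£40.20): EOQ = 369.3 exceeds tier's upper bound 209, so this tier is dominated.
EOQ at £35.96 = 390.5 (feasible in tier 2): TC = 3,290×£35.96 + (3,290/390.5)×200 + (390.5/2)×0.24×£35.96 = £121,678.50.
EOQ at £35.76 = 391.6 < 950, so use break Q=950: TC = 3,290×£35.76 + (3,290/950.0)×200 + (950.0/2)×0.24×£35.76 = £122,419.67.
Lowest total cost among the candidates is at Q = 390.5.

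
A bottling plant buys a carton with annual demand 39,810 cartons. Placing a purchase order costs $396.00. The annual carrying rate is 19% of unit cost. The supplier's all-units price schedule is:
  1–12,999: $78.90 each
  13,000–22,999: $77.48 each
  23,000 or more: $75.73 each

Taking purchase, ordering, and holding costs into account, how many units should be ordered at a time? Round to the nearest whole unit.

Q* ≈ 1,450 cartons

Holding cost per unit per year at price C is H = 0.19·C.
For each price level, check whether its EOQ is feasible; otherwise the best quantity at that price is the breakpoint.
EOQ at $78.90 = 1450.3 (feasible in tier 1): TC = 39,810×$78.90 + (39,810/1450.3)×396 + (1450.3/2)×0.19×$78.90 = $3,162,749.72.
EOQ at $77.48 = 1463.5 < 13000, so use break Q=13000: TC = 39,810×$77.48 + (39,810/13000.0)×396 + (13000.0/2)×0.19×$77.48 = $3,181,379.27.
EOQ at $75.73 = 1480.3 < 23000, so use break Q=23000: TC = 39,810×$75.73 + (39,810/23000.0)×396 + (23000.0/2)×0.19×$75.73 = $3,180,966.77.
Lowest total cost is $3,162,749.72 at Q = 1450.3.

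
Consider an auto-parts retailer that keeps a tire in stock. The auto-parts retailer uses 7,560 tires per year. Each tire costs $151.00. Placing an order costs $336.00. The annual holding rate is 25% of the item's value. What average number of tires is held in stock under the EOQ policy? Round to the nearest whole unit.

Holding cost H = 0.25 × $151.00 = $37.7500 per unit per year.
EOQ = √(2DS/H) = √(2 × 7,560 × 336 / 37.75) ≈ 366.85.
Average inventory = Q*/2 ≈ 366.85 / 2 = 183.424.

Average inventory ≈ 183 tires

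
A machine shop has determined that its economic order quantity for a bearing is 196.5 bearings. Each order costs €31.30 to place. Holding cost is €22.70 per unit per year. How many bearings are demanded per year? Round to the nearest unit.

Invert the EOQ relation Q*² = 2DS/H.
From Q* = √(2DS/H): D = Q*²H / (2S) = 196.5² × 22.7 / (2 × 31.3) = 14001.567.

D ≈ 14,002 bearings per year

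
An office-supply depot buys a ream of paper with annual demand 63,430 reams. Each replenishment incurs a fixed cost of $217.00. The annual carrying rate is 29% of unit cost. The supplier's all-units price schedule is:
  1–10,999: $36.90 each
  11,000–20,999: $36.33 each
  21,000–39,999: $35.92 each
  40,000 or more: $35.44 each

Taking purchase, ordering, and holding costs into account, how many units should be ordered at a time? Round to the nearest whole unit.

Q* ≈ 1,604 reams

Holding cost per unit per year at price C is H = 0.29·C.
Candidates are each tier's EOQ (if it falls in that tier) and each price-break quantity.
EOQ at $36.90 = 1603.9 (feasible in tier 1): TC = 63,430×$36.90 + (63,430/1603.9)×217 + (1603.9/2)×0.29×$36.90 = $2,357,730.44.
EOQ at $36.33 = 1616.4 < 11000, so use break Q=11000: TC = 63,430×$36.33 + (63,430/11000.0)×217 + (11000.0/2)×0.29×$36.33 = $2,363,609.55.
EOQ at $35.92 = 1625.6 < 21000, so use break Q=21000: TC = 63,430×$35.92 + (63,430/21000.0)×217 + (21000.0/2)×0.29×$35.92 = $2,388,437.44.
EOQ at $35.44 = 1636.6 < 40000, so use break Q=40000: TC = 63,430×$35.44 + (63,430/40000.0)×217 + (40000.0/2)×0.29×$35.44 = $2,453,855.31.
Lowest total cost is $2,357,730.44 at Q = 1603.9.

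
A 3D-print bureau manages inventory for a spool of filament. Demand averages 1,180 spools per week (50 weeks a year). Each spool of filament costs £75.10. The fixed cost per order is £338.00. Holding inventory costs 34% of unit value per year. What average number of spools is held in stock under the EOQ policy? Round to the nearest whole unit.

Average inventory ≈ 625 spools

Annual demand D = 1,180 × 50 = 59,000.
Holding cost H = 0.34 × £75.10 = £25.5340 per unit per year.
The optimal lot size = √(2DS/H) = √(2 × 59,000 × 338 / 25.534) ≈ 1249.80.
Average inventory = Q*/2 ≈ 1249.80 / 2 = 624.899.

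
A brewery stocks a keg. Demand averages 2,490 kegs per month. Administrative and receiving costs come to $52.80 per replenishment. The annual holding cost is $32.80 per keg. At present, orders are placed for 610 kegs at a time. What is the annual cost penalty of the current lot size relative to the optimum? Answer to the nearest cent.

Extra cost ≈ $2,417.10 per year

Annual demand D = 2,490 × 12 = 29,880.
EOQ = √(2DS/H) = √(2 × 29,880 × 52.8 / 32.8) ≈ 310.16.
Cost at Q* = (D/Q*)S + (Q*/2)H = √(2DSH) ≈ $10,173.24.
Cost at Q = 610: (29,880/610)×52.8 + (610/2)×32.8 = $2,586.33 + $10,004.00 = $12,590.33.
Excess = $12,590.33 − $10,173.24 = $2,417.10.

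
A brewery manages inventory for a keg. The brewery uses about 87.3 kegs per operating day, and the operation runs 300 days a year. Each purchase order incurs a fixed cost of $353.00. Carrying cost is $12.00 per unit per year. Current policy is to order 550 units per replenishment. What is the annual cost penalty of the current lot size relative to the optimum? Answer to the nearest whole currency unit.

Annual demand D = 87.3 × 300 = 26,190.
EOQ = √(2DS/H) = √(2 × 26,190 × 353 / 12) ≈ 1241.31.
Cost at Q* = (D/Q*)S + (Q*/2)H = √(2DSH) ≈ $14,895.69.
Cost at Q = 550: (26,190/550)×353 + (550/2)×12 = $16,809.22 + $3,300.00 = $20,109.22.
Excess = $20,109.22 − $14,895.69 = $5,213.52.

Extra cost ≈ $5,214 per year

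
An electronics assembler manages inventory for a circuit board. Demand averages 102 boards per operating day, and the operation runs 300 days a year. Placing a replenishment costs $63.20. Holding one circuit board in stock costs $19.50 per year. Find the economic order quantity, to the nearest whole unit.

Annual demand D = 102 × 300 = 30,600.
EOQ = √(2DS / H) = √(2 × 30,600 × 63.2 / 19.5).
= √(3,867,840 / 19.5) = √198,350.7692 ≈ 445.366.

Q* ≈ 445 boards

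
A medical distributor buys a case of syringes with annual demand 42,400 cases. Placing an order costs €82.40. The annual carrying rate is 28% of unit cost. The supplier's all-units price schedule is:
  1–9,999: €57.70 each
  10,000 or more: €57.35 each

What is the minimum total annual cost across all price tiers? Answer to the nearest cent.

Holding cost per unit per year at price C is H = 0.28·C.
Candidates are each tier's EOQ (if it falls in that tier) and each price-break quantity.
EOQ at €57.70 = 657.6 (feasible in tier 1): TC = 42,400×€57.70 + (42,400/657.6)×82.4 + (657.6/2)×0.28×€57.70 = €2,457,104.99.
EOQ at €57.35 = 659.7 < 10000, so use break Q=10000: TC = 42,400×€57.35 + (42,400/10000.0)×82.4 + (10000.0/2)×0.28×€57.35 = €2,512,279.38.
Lowest total cost among the candidates is at Q = 657.6.

TC* ≈ €2,457,104.99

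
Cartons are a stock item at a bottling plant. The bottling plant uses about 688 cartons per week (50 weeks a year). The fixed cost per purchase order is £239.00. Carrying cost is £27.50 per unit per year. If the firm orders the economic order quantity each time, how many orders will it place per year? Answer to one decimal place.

Annual demand D = 688 × 50 = 34,400.
Q* = √(2DS/H) = √(2 × 34,400 × 239 / 27.5) ≈ 773.26.
Orders per year = D / Q* = 34,400 / 773.26 ≈ 44.487.

N ≈ 44.5 orders per year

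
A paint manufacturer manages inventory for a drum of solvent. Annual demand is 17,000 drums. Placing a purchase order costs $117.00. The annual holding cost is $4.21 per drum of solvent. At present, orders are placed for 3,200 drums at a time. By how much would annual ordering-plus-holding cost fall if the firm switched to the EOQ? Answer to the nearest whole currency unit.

Extra cost ≈ $3,265 per year

EOQ = √(2DS/H) = √(2 × 17,000 × 117 / 4.21) ≈ 972.06.
Cost at Q* = (D/Q*)S + (Q*/2)H = √(2DSH) ≈ $4,092.36.
Cost at Q = 3,200: (17,000/3,200)×117 + (3,200/2)×4.21 = $621.56 + $6,736.00 = $7,357.56.
Excess = $7,357.56 − $4,092.36 = $3,265.21.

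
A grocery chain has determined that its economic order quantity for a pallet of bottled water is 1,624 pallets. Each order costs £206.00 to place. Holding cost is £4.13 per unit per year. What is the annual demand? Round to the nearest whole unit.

Invert the EOQ relation Q*² = 2DS/H.
From Q* = √(2DS/H): D = Q*²H / (2S) = 1,624² × 4.13 / (2 × 206) = 26437.774.

D ≈ 26,438 pallets per year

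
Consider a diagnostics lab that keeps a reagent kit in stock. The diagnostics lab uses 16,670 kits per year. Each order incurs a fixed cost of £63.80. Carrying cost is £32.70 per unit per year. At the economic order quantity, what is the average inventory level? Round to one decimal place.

Q* = √(2DS/H) = √(2 × 16,670 × 63.8 / 32.7) ≈ 255.05.
Average inventory = Q*/2 ≈ 255.05 / 2 = 127.523.

Average inventory ≈ 127.5 kits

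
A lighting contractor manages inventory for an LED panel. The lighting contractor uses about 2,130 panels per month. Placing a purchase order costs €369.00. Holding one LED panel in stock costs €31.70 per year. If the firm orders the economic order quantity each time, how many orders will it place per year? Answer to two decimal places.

Annual demand D = 2,130 × 12 = 25,560.
The optimal lot size = √(2DS/H) = √(2 × 25,560 × 369 / 31.7) ≈ 771.40.
Orders per year = D / Q* = 25,560 / 771.40 ≈ 33.135.

N ≈ 33.13 orders per year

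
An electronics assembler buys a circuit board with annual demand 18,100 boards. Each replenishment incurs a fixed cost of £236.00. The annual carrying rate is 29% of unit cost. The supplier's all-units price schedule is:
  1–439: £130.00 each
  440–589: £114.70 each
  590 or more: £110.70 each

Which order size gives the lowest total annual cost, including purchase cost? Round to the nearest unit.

Q* ≈ 590 boards

Holding cost per unit per year at price C is H = 0.29·C.
Candidates are each tier's EOQ (if it falls in that tier) and each price-break quantity.
Tier 1 (£130.00): EOQ = 476.0 exceeds tier's upper bound 439, so this tier is dominated.
EOQ at £114.70 = 506.8 (feasible in tier 2): TC = 18,100×£114.70 + (18,100/506.8)×236 + (506.8/2)×0.29×£114.70 = £2,092,927.42.
EOQ at £110.70 = 515.9 < 590, so use break Q=590: TC = 18,100×£110.70 + (18,100/590.0)×236 + (590.0/2)×0.29×£110.70 = £2,020,380.39.
Lowest total cost is £2,020,380.39 at Q = 590.0.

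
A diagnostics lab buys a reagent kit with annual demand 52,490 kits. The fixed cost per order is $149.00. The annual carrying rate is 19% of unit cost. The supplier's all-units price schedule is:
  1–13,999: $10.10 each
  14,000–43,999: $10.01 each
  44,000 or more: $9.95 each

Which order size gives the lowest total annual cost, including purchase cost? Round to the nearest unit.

Q* ≈ 2,855 kits

Holding cost per unit per year at price C is H = 0.19·C.
For each price level, check whether its EOQ is feasible; otherwise the best quantity at that price is the breakpoint.
EOQ at $10.10 = 2855.0 (feasible in tier 1): TC = 52,490×$10.10 + (52,490/2855.0)×149 + (2855.0/2)×0.19×$10.10 = $535,627.78.
EOQ at $10.01 = 2867.8 < 14000, so use break Q=14000: TC = 52,490×$10.01 + (52,490/14000.0)×149 + (14000.0/2)×0.19×$10.01 = $539,296.84.
EOQ at $9.95 = 2876.5 < 44000, so use break Q=44000: TC = 52,490×$9.95 + (52,490/44000.0)×149 + (44000.0/2)×0.19×$9.95 = $564,044.25.
Lowest total cost is $535,627.78 at Q = 2855.0.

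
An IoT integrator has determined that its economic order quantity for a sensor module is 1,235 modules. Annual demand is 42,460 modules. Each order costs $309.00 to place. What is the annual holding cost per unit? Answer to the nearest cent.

The basic EOQ model gives Q* = √(2DS/H); rearrange for the unknown.
From Q* = √(2DS/H): H = 2DS / Q*² = 2 × 42,460 × 309 / 1,235² = 17.2042.

H ≈ $17.20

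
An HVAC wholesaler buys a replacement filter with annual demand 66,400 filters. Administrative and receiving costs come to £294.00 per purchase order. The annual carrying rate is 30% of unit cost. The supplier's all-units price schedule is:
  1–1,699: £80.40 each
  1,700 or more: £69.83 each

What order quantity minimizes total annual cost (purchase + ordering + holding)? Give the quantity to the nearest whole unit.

Q* ≈ 1,700 filters

Holding cost per unit per year at price C is H = 0.30·C.
Evaluate total cost at each tier's feasible EOQ or, if the EOQ is below the tier, at the tier's minimum quantity.
EOQ at £80.40 = 1272.3 (feasible in tier 1): TC = 66,400×£80.40 + (66,400/1272.3)×294 + (1272.3/2)×0.30×£80.40 = £5,369,247.49.
EOQ at £69.83 = 1365.2 < 1700, so use break Q=1700: TC = 66,400×£69.83 + (66,400/1700.0)×294 + (1700.0/2)×0.30×£69.83 = £4,666,001.94.
Lowest total cost is £4,666,001.94 at Q = 1700.0.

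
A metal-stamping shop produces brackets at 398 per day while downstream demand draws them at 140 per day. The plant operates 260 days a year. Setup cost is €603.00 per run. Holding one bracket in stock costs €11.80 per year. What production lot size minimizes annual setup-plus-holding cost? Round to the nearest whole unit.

Q* ≈ 2,396 brackets

Annual demand D = 140 × 260 = 36,400.
Production build-up factor (1 − d/p) = 1 − 140/398 = 0.6482.
Q* = √(2DS / (H(1 − d/p))) = √(2 × 36,400 × 603 / (11.8 × 0.6482)).
= √(43,898,400 / 7.6492) ≈ 2395.604.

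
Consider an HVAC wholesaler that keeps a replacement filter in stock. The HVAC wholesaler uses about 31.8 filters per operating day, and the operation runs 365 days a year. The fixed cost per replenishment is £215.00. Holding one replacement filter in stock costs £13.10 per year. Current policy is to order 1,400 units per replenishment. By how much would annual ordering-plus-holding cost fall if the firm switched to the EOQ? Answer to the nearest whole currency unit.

Annual demand D = 31.8 × 365 = 11,607.
EOQ = √(2DS/H) = √(2 × 11,607 × 215 / 13.1) ≈ 617.25.
Cost at Q* = (D/Q*)S + (Q*/2)H = √(2DSH) ≈ £8,085.93.
Cost at Q = 1,400: (11,607/1,400)×215 + (1,400/2)×13.1 = £1,782.50 + £9,170.00 = £10,952.50.
Excess = £10,952.50 − £8,085.93 = £2,866.58.

Extra cost ≈ £2,867 per year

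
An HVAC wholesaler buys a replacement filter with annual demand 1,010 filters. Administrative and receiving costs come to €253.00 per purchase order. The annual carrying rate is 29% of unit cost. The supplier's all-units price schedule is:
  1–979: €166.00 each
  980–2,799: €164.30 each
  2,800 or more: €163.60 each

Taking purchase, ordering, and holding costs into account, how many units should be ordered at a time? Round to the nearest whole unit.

Q* ≈ 103 filters

Holding cost per unit per year at price C is H = 0.29·C.
For each price level, check whether its EOQ is feasible; otherwise the best quantity at that price is the breakpoint.
EOQ at €166.00 = 103.0 (feasible in tier 1): TC = 1,010×€166.00 + (1,010/103.0)×253 + (103.0/2)×0.29×€166.00 = €172,620.08.
EOQ at €164.30 = 103.6 < 980, so use break Q=980: TC = 1,010×€164.30 + (1,010/980.0)×253 + (980.0/2)×0.29×€164.30 = €189,550.77.
EOQ at €163.60 = 103.8 < 2800, so use break Q=2800: TC = 1,010×€163.60 + (1,010/2800.0)×253 + (2800.0/2)×0.29×€163.60 = €231,748.86.
Lowest total cost is €172,620.08 at Q = 103.0.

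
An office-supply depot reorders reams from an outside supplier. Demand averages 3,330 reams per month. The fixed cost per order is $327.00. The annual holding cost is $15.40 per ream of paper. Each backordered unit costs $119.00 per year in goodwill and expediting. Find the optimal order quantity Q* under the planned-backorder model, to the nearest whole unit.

Q* ≈ 1,384 reams

Annual demand D = 3,330 × 12 = 39,960.
With planned backorders, Q* = √(2DS/H) · √((H+B)/B).
√(2DS/H) = √(2 × 39,960 × 327 / 15.4) = 1302.691.
√((H+B)/B) = √((15.4+119)/119) = 1.0627.
Q* ≈ 1384.419.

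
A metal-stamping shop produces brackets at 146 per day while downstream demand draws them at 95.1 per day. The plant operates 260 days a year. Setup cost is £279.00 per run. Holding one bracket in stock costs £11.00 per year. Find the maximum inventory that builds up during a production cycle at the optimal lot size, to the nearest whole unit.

Annual demand D = 95.1 × 260 = 24,726.
Production build-up factor (1 − d/p) = 1 − 95.1/146 = 0.3486.
Q* = √(2DS / (H(1 − d/p))) = √(2 × 24,726 × 279 / (11 × 0.3486)).
= √(13,797,108 / 3.8349) ≈ 1896.772.
Maximum inventory = Q*(1 − d/p) = 1896.772 × 0.3486 ≈ 661.272.

I_max ≈ 661 brackets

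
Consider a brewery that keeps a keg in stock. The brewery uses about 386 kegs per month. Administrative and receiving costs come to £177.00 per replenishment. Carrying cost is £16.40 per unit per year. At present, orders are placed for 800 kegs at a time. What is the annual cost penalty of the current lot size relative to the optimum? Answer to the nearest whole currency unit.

Annual demand D = 386 × 12 = 4,632.
EOQ = √(2DS/H) = √(2 × 4,632 × 177 / 16.4) ≈ 316.20.
Cost at Q* = (D/Q*)S + (Q*/2)H = √(2DSH) ≈ £5,185.71.
Cost at Q = 800: (4,632/800)×177 + (800/2)×16.4 = £1,024.83 + £6,560.00 = £7,584.83.
Excess = £7,584.83 − £5,185.71 = £2,399.12.

Extra cost ≈ £2,399 per year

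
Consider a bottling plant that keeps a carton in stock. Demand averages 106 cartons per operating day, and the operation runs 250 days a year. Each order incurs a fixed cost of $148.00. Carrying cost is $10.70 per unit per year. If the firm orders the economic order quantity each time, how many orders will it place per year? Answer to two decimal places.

N ≈ 30.95 orders per year

Annual demand D = 106 × 250 = 26,500.
Q* = √(2DS/H) = √(2 × 26,500 × 148 / 10.7) ≈ 856.20.
Orders per year = D / Q* = 26,500 / 856.20 ≈ 30.951.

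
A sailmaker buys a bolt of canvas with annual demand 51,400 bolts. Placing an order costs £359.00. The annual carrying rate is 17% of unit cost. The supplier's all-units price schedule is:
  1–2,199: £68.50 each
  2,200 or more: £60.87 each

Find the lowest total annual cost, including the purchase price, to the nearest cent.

Holding cost per unit per year at price C is H = 0.17·C.
For each price level, check whether its EOQ is feasible; otherwise the best quantity at that price is the breakpoint.
EOQ at £68.50 = 1780.2 (feasible in tier 1): TC = 51,400×£68.50 + (51,400/1780.2)×359 + (1780.2/2)×0.17×£68.50 = £3,541,630.68.
EOQ at £60.87 = 1888.5 < 2200, so use break Q=2200: TC = 51,400×£60.87 + (51,400/2200.0)×359 + (2200.0/2)×0.17×£60.87 = £3,148,488.24.
Lowest total cost among the candidates is at Q = 2200.0.

TC* ≈ £3,148,488.24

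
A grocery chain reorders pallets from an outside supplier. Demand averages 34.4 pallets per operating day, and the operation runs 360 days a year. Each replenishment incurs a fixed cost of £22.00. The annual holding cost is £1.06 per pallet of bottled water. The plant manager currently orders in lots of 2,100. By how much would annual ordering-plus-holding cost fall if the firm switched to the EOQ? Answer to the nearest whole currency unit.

Annual demand D = 34.4 × 360 = 12,384.
EOQ = √(2DS/H) = √(2 × 12,384 × 22 / 1.06) ≈ 716.97.
Cost at Q* = (D/Q*)S + (Q*/2)H = √(2DSH) ≈ £759.99.
Cost at Q = 2,100: (12,384/2,100)×22 + (2,100/2)×1.06 = £129.74 + £1,113.00 = £1,242.74.
Excess = £1,242.74 − £759.99 = £482.74.

Extra cost ≈ £483 per year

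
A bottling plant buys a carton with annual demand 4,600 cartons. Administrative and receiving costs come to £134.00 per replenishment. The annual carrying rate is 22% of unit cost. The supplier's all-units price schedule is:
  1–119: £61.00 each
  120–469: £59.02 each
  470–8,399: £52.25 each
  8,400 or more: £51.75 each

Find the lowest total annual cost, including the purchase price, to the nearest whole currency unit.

Holding cost per unit per year at price C is H = 0.22·C.
For each price level, check whether its EOQ is feasible; otherwise the best quantity at that price is the breakpoint.
Tier 1 (£61.00): EOQ = 303.1 exceeds tier's upper bound 119, so this tier is dominated.
EOQ at £59.02 = 308.1 (feasible in tier 2): TC = 4,600×£59.02 + (4,600/308.1)×134 + (308.1/2)×0.22×£59.02 = £275,492.90.
EOQ at £52.25 = 327.5 < 470, so use break Q=470: TC = 4,600×£52.25 + (4,600/470.0)×134 + (470.0/2)×0.22×£52.25 = £244,362.81.
EOQ at £51.75 = 329.1 < 8400, so use break Q=8400: TC = 4,600×£51.75 + (4,600/8400.0)×134 + (8400.0/2)×0.22×£51.75 = £285,940.38.
Lowest total cost among the candidates is at Q = 470.0.

TC* ≈ £244,363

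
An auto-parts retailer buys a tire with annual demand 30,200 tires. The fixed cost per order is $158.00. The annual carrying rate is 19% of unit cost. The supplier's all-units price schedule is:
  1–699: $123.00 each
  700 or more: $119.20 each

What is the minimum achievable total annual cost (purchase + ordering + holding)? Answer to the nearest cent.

Holding cost per unit per year at price C is H = 0.19·C.
For each price level, check whether its EOQ is feasible; otherwise the best quantity at that price is the breakpoint.
EOQ at $123.00 = 639.0 (feasible in tier 1): TC = 30,200×$123.00 + (30,200/639.0)×158 + (639.0/2)×0.19×$123.00 = $3,729,534.01.
EOQ at $119.20 = 649.1 < 700, so use break Q=700: TC = 30,200×$119.20 + (30,200/700.0)×158 + (700.0/2)×0.19×$119.20 = $3,614,583.37.
Lowest total cost among the candidates is at Q = 700.0.

TC* ≈ $3,614,583.37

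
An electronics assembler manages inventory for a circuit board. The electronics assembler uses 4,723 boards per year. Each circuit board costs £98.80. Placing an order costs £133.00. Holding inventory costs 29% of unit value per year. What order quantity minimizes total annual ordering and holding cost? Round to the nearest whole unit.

Q* ≈ 209 boards

Holding cost H = 0.29 × £98.80 = £28.6520 per unit per year.
EOQ = √(2DS / H) = √(2 × 4,723 × 133 / 28.652).
= √(1,256,318 / 28.652) = √43,847.4801 ≈ 209.398.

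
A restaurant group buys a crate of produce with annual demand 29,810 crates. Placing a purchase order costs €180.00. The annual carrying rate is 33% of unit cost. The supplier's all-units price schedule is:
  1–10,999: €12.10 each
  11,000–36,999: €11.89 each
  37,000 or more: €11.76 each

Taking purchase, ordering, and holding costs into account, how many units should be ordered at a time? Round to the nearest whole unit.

Q* ≈ 1,639 crates

Holding cost per unit per year at price C is H = 0.33·C.
For each price level, check whether its EOQ is feasible; otherwise the best quantity at that price is the breakpoint.
EOQ at €12.10 = 1639.4 (feasible in tier 1): TC = 29,810×€12.10 + (29,810/1639.4)×180 + (1639.4/2)×0.33×€12.10 = €367,247.09.
EOQ at €11.89 = 1653.8 < 11000, so use break Q=11000: TC = 29,810×€11.89 + (29,810/11000.0)×180 + (11000.0/2)×0.33×€11.89 = €376,509.05.
EOQ at €11.76 = 1662.9 < 37000, so use break Q=37000: TC = 29,810×€11.76 + (29,810/37000.0)×180 + (37000.0/2)×0.33×€11.76 = €422,505.42.
Lowest total cost is €367,247.09 at Q = 1639.4.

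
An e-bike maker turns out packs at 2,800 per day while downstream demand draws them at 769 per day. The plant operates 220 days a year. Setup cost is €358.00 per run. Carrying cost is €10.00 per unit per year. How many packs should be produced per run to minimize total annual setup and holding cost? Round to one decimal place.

Q* ≈ 4,086.5 packs

Annual demand D = 769 × 220 = 169,180.
Production build-up factor (1 − d/p) = 1 − 769/2,800 = 0.7254.
Q* = √(2DS / (H(1 − d/p))) = √(2 × 169,180 × 358 / (10 × 0.7254)).
= √(121,132,880 / 7.2536) ≈ 4086.534.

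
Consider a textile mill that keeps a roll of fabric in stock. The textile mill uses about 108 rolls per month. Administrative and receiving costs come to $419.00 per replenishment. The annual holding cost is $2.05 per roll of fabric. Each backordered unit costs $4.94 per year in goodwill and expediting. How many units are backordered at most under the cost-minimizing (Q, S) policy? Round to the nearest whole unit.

Annual demand D = 108 × 12 = 1,296.
With planned backorders, Q* = √(2DS/H) · √((H+B)/B).
√(2DS/H) = √(2 × 1,296 × 419 / 2.05) = 727.860.
√((H+B)/B) = √((2.05+4.94)/4.94) = 1.1895.
Q* ≈ 865.810.
S* = Q* · H/(H+B) = 865.810 × 2.05/6.99 ≈ 253.921.

S* ≈ 254 rolls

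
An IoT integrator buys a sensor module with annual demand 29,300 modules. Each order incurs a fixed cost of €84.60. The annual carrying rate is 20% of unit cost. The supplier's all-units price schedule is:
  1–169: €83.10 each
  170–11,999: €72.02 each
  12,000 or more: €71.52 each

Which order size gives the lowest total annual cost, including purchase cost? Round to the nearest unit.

Q* ≈ 587 modules

Holding cost per unit per year at price C is H = 0.20·C.
Candidates are each tier's EOQ (if it falls in that tier) and each price-break quantity.
Tier 1 (€83.10): EOQ = 546.2 exceeds tier's upper bound 169, so this tier is dominated.
EOQ at €72.02 = 586.7 (feasible in tier 2): TC = 29,300×€72.02 + (29,300/586.7)×84.6 + (586.7/2)×0.20×€72.02 = €2,118,636.37.
EOQ at €71.52 = 588.7 < 12000, so use break Q=12000: TC = 29,300×€71.52 + (29,300/12000.0)×84.6 + (12000.0/2)×0.20×€71.52 = €2,181,566.56.
Lowest total cost is €2,118,636.37 at Q = 586.7.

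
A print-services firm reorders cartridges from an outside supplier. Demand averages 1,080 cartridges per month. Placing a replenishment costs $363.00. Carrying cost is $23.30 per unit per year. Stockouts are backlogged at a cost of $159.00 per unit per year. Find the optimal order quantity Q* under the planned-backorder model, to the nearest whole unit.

Q* ≈ 680 cartridges

Annual demand D = 1,080 × 12 = 12,960.
With planned backorders, Q* = √(2DS/H) · √((H+B)/B).
√(2DS/H) = √(2 × 12,960 × 363 / 23.3) = 635.467.
√((H+B)/B) = √((23.3+159)/159) = 1.0708.
Q* ≈ 680.437.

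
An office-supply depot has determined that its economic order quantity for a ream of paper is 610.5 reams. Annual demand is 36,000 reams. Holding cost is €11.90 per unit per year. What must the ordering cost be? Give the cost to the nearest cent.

Squaring Q* = √(2DS/H) gives Q*² = 2DS/H.
From Q* = √(2DS/H): S = Q*²H / (2D) = 610.5² × 11.9 / (2 × 36,000) = 61.6007.

S ≈ €61.60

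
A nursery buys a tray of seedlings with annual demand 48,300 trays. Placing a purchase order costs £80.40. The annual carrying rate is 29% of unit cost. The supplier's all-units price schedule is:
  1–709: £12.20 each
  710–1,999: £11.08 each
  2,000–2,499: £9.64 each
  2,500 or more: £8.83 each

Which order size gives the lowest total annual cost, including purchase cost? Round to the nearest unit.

Holding cost per unit per year at price C is H = 0.29·C.
Candidates are each tier's EOQ (if it falls in that tier) and each price-break quantity.
Tier 1 (£12.20): EOQ = 1481.6 exceeds tier's upper bound 709, so this tier is dominated.
EOQ at £11.08 = 1554.7 (feasible in tier 2): TC = 48,300×£11.08 + (48,300/1554.7)×80.4 + (1554.7/2)×0.29×£11.08 = £540,159.57.
EOQ at £9.64 = 1666.8 < 2000, so use break Q=2000: TC = 48,300×£9.64 + (48,300/2000.0)×80.4 + (2000.0/2)×0.29×£9.64 = £470,349.26.
EOQ at £8.83 = 1741.6 < 2500, so use break Q=2500: TC = 48,300×£8.83 + (48,300/2500.0)×80.4 + (2500.0/2)×0.29×£8.83 = £431,243.20.
Lowest total cost is £431,243.20 at Q = 2500.0.

Q* ≈ 2,500 trays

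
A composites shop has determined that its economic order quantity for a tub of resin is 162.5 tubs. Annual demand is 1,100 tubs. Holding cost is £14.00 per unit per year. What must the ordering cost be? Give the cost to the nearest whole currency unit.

Squaring Q* = √(2DS/H) gives Q*² = 2DS/H.
From Q* = √(2DS/H): S = Q*²H / (2D) = 162.5² × 14 / (2 × 1,100) = 168.0398.

S ≈ £168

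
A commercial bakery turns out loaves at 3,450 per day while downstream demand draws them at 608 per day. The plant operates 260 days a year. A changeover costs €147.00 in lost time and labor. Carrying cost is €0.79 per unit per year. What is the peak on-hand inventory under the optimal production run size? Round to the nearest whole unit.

Annual demand D = 608 × 260 = 158,080.
Production build-up factor (1 − d/p) = 1 − 608/3,450 = 0.8238.
Q* = √(2DS / (H(1 − d/p))) = √(2 × 158,080 × 147 / (0.79 × 0.8238)).
= √(46,475,520 / 0.6508) ≈ 8450.766.
Maximum inventory = Q*(1 − d/p) = 8450.766 × 0.8238 ≈ 6961.472.

I_max ≈ 6,961 loaves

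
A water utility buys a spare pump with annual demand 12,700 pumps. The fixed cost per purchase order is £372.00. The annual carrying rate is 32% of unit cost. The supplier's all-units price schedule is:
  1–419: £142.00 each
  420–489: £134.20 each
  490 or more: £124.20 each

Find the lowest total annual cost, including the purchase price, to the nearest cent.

TC* ≈ £1,596,718.91

Holding cost per unit per year at price C is H = 0.32·C.
Candidates are each tier's EOQ (if it falls in that tier) and each price-break quantity.
Tier 1 (£142.00): EOQ = 456.0 exceeds tier's upper bound 419, so this tier is dominated.
EOQ at £134.20 = 469.1 (feasible in tier 2): TC = 12,700×£134.20 + (12,700/469.1)×372 + (469.1/2)×0.32×£134.20 = £1,724,483.72.
EOQ at £124.20 = 487.6 < 490, so use break Q=490: TC = 12,700×£124.20 + (12,700/490.0)×372 + (490.0/2)×0.32×£124.20 = £1,596,718.91.
Lowest total cost among the candidates is at Q = 490.0.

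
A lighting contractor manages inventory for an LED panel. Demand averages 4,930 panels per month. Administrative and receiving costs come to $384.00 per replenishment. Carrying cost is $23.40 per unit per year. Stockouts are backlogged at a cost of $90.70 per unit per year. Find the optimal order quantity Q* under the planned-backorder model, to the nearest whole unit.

Annual demand D = 4,930 × 12 = 59,160.
With planned backorders, Q* = √(2DS/H) · √((H+B)/B).
√(2DS/H) = √(2 × 59,160 × 384 / 23.4) = 1393.435.
√((H+B)/B) = √((23.4+90.7)/90.7) = 1.1216.
Q* ≈ 1562.881.

Q* ≈ 1,563 panels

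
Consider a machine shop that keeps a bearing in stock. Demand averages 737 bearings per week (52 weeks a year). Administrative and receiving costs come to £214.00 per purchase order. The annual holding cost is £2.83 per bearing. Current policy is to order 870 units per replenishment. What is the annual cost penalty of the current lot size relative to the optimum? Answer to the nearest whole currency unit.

Annual demand D = 737 × 52 = 38,324.
EOQ = √(2DS/H) = √(2 × 38,324 × 214 / 2.83) ≈ 2407.49.
Cost at Q* = (D/Q*)S + (Q*/2)H = √(2DSH) ≈ £6,813.19.
Cost at Q = 870: (38,324/870)×214 + (870/2)×2.83 = £9,426.82 + £1,231.05 = £10,657.87.
Excess = £10,657.87 − £6,813.19 = £3,844.68.

Extra cost ≈ £3,845 per year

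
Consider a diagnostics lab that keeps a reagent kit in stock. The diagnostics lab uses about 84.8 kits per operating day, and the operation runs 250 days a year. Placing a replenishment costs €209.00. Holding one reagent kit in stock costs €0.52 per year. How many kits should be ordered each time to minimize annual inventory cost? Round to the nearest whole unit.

Q* ≈ 4,128 kits

Annual demand D = 84.8 × 250 = 21,200.
EOQ = √(2DS / H) = √(2 × 21,200 × 209 / 0.52).
= √(8,861,600 / 0.52) = √17,041,538.4615 ≈ 4128.140.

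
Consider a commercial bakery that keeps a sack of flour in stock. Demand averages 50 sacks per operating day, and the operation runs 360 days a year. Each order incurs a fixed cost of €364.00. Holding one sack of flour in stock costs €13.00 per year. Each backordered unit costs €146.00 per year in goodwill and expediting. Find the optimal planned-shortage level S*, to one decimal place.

S* ≈ 85.7 sacks

Annual demand D = 50 × 360 = 18,000.
With planned backorders, Q* = √(2DS/H) · √((H+B)/B).
√(2DS/H) = √(2 × 18,000 × 364 / 13) = 1003.992.
√((H+B)/B) = √((13+146)/146) = 1.0436.
Q* ≈ 1047.737.
S* = Q* · H/(H+B) = 1047.737 × 13/159 ≈ 85.664.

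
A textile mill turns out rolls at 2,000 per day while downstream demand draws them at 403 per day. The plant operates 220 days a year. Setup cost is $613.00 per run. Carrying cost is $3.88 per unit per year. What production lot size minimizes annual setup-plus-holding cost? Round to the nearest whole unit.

Q* ≈ 5,923 rolls

Annual demand D = 403 × 220 = 88,660.
Production build-up factor (1 − d/p) = 1 − 403/2,000 = 0.7985.
Q* = √(2DS / (H(1 − d/p))) = √(2 × 88,660 × 613 / (3.88 × 0.7985)).
= √(108,697,160 / 3.0982) ≈ 5923.192.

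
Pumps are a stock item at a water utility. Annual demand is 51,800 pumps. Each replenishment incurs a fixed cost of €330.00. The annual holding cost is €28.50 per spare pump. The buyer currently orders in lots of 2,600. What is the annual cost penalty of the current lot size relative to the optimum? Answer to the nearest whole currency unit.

Extra cost ≈ €12,410 per year

EOQ = √(2DS/H) = √(2 × 51,800 × 330 / 28.5) ≈ 1095.25.
Cost at Q* = (D/Q*)S + (Q*/2)H = √(2DSH) ≈ €31,214.71.
Cost at Q = 2,600: (51,800/2,600)×330 + (2,600/2)×28.5 = €6,574.62 + €37,050.00 = €43,624.62.
Excess = €43,624.62 − €31,214.71 = €12,409.91.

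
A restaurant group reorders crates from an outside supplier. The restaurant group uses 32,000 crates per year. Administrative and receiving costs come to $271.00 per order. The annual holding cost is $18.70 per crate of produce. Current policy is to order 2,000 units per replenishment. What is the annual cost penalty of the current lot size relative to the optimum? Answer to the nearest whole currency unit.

Extra cost ≈ $5,027 per year

EOQ = √(2DS/H) = √(2 × 32,000 × 271 / 18.7) ≈ 963.06.
Cost at Q* = (D/Q*)S + (Q*/2)H = √(2DSH) ≈ $18,009.24.
Cost at Q = 2,000: (32,000/2,000)×271 + (2,000/2)×18.7 = $4,336.00 + $18,700.00 = $23,036.00.
Excess = $23,036.00 − $18,009.24 = $5,026.76.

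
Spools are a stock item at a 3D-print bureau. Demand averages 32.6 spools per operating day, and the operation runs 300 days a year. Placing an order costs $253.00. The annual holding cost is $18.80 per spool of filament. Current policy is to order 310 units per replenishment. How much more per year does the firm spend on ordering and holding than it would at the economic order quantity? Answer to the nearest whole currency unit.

Extra cost ≈ $1,250 per year

Annual demand D = 32.6 × 300 = 9,780.
EOQ = √(2DS/H) = √(2 × 9,780 × 253 / 18.8) ≈ 513.06.
Cost at Q* = (D/Q*)S + (Q*/2)H = √(2DSH) ≈ $9,645.47.
Cost at Q = 310: (9,780/310)×253 + (310/2)×18.8 = $7,981.74 + $2,914.00 = $10,895.74.
Excess = $10,895.74 − $9,645.47 = $1,250.27.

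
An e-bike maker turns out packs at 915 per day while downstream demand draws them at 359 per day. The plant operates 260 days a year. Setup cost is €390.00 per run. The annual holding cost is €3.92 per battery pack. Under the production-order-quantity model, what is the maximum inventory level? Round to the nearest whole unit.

Annual demand D = 359 × 260 = 93,340.
Production build-up factor (1 − d/p) = 1 − 359/915 = 0.6077.
Q* = √(2DS / (H(1 − d/p))) = √(2 × 93,340 × 390 / (3.92 × 0.6077)).
= √(72,805,200 / 2.382) ≈ 5528.551.
Maximum inventory = Q*(1 − d/p) = 5528.551 × 0.6077 ≈ 3359.426.

I_max ≈ 3,359 packs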